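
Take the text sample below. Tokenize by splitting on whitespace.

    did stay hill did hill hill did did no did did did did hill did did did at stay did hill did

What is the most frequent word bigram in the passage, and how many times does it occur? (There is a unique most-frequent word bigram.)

"did did", 6 times

Bigram frequencies (highest first):
  did did: 6
  hill did: 4
  did hill: 3
  did stay: 1
  stay hill: 1
  hill hill: 1
  … (5 more, each ≤ 1)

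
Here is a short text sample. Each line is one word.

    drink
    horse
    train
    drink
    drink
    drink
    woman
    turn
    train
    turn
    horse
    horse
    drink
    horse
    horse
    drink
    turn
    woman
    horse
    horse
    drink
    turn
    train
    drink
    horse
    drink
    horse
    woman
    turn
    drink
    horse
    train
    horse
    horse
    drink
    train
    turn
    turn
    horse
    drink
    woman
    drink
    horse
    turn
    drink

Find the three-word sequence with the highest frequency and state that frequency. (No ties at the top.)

"horse horse drink", 4 times

Trigram frequencies (highest first):
  horse horse drink: 4
  drink horse train: 2
  horse drink horse: 2
  horse drink turn: 2
  horse train drink: 1
  train drink drink: 1
  … (31 more, each ≤ 1)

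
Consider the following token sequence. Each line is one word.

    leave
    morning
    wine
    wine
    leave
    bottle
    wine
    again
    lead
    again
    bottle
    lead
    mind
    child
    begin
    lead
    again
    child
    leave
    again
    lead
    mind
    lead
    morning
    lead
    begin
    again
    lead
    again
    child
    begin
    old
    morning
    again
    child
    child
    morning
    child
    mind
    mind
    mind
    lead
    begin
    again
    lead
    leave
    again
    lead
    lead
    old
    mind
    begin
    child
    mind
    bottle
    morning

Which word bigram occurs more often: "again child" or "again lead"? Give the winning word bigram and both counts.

"again child": 3 occurrences
"again lead": 5 occurrences

"again lead" (5 vs 3)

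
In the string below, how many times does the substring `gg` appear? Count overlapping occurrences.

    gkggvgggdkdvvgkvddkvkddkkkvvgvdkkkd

Sliding a length-2 window over the 35 characters (34 positions):
  position 3–4: gg
  position 6–7: gg
  position 7–8: gg

3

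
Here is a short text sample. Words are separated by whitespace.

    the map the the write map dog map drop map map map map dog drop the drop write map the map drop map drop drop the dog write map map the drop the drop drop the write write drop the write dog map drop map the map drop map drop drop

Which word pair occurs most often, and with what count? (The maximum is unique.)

Bigram frequencies (highest first):
  map drop: 6
  drop the: 5
  map the: 4
  drop map: 4
  map map: 4
  the map: 3
  … (14 more, each ≤ 3)

"map drop", 6 times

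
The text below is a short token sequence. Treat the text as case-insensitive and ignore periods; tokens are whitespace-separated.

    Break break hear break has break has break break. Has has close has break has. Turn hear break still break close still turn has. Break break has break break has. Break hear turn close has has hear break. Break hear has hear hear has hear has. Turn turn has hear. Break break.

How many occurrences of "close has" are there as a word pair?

2

Scanning the 51 overlapping bigram windows for "close has":
  position 12–13: close has
  position 34–35: close has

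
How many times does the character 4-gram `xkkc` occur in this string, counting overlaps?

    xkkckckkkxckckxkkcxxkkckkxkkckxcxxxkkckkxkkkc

Sliding a length-4 window over the 45 characters (42 positions):
  position 1–4: xkkc
  position 15–18: xkkc
  position 20–23: xkkc
  position 26–29: xkkc
  position 35–38: xkkc

5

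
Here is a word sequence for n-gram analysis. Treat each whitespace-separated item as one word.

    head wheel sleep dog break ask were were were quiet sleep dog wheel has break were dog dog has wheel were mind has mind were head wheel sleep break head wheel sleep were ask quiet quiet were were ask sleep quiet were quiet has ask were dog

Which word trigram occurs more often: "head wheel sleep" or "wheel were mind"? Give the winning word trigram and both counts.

"head wheel sleep": 3 occurrences
"wheel were mind": 1 occurrence

"head wheel sleep" (3 vs 1)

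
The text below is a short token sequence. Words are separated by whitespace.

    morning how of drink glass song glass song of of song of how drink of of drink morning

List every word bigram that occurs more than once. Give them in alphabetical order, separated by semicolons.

Bigram counts meeting the condition (more than once):
  glass song: 2
  of drink: 2
  of of: 2
  song of: 2

glass song; of drink; of of; song of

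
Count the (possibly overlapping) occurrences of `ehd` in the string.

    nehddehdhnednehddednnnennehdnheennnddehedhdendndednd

Sliding a length-3 window over the 52 characters (50 positions):
  position 2–4: ehd
  position 6–8: ehd
  position 14–16: ehd
  position 26–28: ehd

4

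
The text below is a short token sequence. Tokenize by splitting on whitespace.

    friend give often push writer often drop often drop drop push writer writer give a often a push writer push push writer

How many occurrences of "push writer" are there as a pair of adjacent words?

Scanning the 21 overlapping bigram windows for "push writer":
  position 4–5: push writer
  position 11–12: push writer
  position 18–19: push writer
  position 21–22: push writer

4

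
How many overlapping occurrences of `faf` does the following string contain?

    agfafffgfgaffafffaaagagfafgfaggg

3

Sliding a length-3 window over the 32 characters (30 positions):
  position 3–5: faf
  position 13–15: faf
  position 24–26: faf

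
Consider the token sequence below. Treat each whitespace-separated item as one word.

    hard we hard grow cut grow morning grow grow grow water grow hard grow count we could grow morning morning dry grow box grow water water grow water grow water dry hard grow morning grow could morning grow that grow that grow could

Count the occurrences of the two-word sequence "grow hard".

1

Scanning the 42 overlapping bigram windows for "grow hard":
  position 12–13: grow hard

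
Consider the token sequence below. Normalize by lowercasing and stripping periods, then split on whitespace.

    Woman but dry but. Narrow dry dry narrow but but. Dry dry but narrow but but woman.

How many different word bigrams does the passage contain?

10

17 tokens → 16 bigram windows in total.
Repeated bigrams (each contributes count−1 duplicates):
  but but: 2
  but dry: 2
  but narrow: 2
  dry but: 2
  dry dry: 2
  narrow but: 2
6 duplicate windows → 16 − 6 = 10 distinct.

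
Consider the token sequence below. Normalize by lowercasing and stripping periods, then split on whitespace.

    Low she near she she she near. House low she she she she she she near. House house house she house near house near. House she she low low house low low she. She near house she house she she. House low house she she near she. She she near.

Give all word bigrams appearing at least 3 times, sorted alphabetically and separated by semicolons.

house low; house she; low she; near house; she house; she near; she she

Bigram counts meeting the condition (at least 3 times):
  house low: 3
  house she: 5
  low she: 3
  near house: 5
  she house: 3
  she near: 6
  she she: 13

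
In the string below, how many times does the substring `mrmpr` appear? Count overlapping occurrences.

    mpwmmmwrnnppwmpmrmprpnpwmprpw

Sliding a length-5 window over the 29 characters (25 positions):
  position 16–20: mrmpr

1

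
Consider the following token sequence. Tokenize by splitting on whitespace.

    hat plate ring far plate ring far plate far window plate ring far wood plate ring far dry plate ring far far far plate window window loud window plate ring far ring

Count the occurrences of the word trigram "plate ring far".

6

Scanning the 30 overlapping trigram windows for "plate ring far":
  position 2–4: plate ring far
  position 5–7: plate ring far
  position 11–13: plate ring far
  position 15–17: plate ring far
  position 19–21: plate ring far
  position 29–31: plate ring far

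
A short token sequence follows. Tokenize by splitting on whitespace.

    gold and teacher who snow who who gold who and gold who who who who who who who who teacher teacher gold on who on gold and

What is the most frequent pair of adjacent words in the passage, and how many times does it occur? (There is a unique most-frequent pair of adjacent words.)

Bigram frequencies (highest first):
  who who: 8
  gold and: 2
  gold who: 2
  and teacher: 1
  teacher who: 1
  who snow: 1
  … (11 more, each ≤ 1)

"who who", 8 times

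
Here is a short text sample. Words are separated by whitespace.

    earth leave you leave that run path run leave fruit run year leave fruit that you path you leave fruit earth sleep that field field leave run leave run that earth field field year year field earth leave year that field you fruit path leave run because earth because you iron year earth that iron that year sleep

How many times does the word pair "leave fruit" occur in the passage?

3

Scanning the 57 overlapping bigram windows for "leave fruit":
  position 9–10: leave fruit
  position 13–14: leave fruit
  position 19–20: leave fruit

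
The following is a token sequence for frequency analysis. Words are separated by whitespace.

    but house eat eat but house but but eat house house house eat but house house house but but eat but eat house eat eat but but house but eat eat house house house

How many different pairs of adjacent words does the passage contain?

9

34 tokens → 33 bigram windows in total.
Repeated bigrams (each contributes count−1 duplicates):
  house house: 6
  but eat: 4
  but house: 4
  eat but: 4
  but but: 3
  eat eat: 3
  eat house: 3
  house but: 3
  … (1 more repeated)
24 duplicate windows → 33 − 24 = 9 distinct.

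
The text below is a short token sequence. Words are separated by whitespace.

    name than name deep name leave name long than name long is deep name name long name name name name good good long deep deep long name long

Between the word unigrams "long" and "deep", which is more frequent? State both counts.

"long": 6 occurrences
"deep": 4 occurrences

"long" (6 vs 4)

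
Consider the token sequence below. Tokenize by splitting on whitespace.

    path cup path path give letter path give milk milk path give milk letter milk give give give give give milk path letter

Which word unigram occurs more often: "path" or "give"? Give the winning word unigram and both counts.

"path": 6 occurrences
"give": 8 occurrences

"give" (8 vs 6)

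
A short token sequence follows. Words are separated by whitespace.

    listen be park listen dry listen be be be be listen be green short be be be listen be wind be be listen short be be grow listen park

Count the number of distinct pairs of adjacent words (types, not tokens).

16

29 tokens → 28 bigram windows in total.
Repeated bigrams (each contributes count−1 duplicates):
  be be: 7
  listen be: 4
  be listen: 3
  short be: 2
12 duplicate windows → 28 − 12 = 16 distinct.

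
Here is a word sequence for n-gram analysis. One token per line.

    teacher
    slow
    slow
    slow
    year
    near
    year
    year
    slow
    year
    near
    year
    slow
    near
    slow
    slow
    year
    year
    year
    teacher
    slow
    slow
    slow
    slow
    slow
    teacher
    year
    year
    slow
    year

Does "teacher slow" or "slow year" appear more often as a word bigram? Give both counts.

"slow year" (4 vs 2)

"teacher slow": 2 occurrences
"slow year": 4 occurrences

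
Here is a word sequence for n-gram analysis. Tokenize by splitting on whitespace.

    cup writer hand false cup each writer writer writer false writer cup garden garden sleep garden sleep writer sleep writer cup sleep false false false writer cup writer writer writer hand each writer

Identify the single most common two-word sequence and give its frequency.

"writer writer", 4 times

Bigram frequencies (highest first):
  writer writer: 4
  writer cup: 3
  cup writer: 2
  writer hand: 2
  each writer: 2
  false writer: 2
  … (14 more, each ≤ 2)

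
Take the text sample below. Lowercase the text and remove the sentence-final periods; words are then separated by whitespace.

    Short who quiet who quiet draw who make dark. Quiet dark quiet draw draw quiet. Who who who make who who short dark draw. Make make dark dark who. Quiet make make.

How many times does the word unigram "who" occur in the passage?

9

Scanning the 32 tokens for "who":
  position 2: who
  position 4: who
  position 7: who
  position 16: who
  position 17: who
  position 18: who
  position 20: who
  position 21: who
  position 29: who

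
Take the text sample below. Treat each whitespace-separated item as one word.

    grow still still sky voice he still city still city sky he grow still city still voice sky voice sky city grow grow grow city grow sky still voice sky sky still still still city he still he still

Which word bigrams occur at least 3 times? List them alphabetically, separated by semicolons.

he still; still city; still still; voice sky

Bigram counts meeting the condition (at least 3 times):
  he still: 3
  still city: 4
  still still: 3
  voice sky: 3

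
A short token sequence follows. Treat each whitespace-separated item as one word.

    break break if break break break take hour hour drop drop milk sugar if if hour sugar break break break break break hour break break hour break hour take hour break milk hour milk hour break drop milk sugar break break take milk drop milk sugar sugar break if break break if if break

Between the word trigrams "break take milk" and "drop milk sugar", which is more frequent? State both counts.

"drop milk sugar" (3 vs 1)

"break take milk": 1 occurrence
"drop milk sugar": 3 occurrences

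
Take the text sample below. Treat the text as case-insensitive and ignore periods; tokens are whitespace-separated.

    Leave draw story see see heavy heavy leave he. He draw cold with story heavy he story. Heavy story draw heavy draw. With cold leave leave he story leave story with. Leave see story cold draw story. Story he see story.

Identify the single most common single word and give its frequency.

"story", 10 times

Unigram frequencies (highest first):
  story: 10
  leave: 6
  draw: 5
  heavy: 5
  he: 5
  see: 4
  … (2 more, each ≤ 3)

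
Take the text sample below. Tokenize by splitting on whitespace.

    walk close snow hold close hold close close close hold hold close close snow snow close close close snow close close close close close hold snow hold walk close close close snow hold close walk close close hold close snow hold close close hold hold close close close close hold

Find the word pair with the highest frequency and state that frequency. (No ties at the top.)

"close close", 16 times

Bigram frequencies (highest first):
  close close: 16
  hold close: 7
  close hold: 6
  close snow: 5
  snow hold: 4
  walk close: 3
  … (6 more, each ≤ 2)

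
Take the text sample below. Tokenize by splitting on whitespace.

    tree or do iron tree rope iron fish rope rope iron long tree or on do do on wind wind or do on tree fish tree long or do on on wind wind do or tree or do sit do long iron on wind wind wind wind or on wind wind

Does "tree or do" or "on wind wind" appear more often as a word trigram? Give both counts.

"on wind wind" (4 vs 2)

"tree or do": 2 occurrences
"on wind wind": 4 occurrences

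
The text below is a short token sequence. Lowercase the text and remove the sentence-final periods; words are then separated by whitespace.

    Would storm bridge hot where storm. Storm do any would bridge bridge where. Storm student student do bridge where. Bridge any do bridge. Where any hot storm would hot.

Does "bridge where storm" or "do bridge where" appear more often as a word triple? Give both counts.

"bridge where storm": 1 occurrence
"do bridge where": 2 occurrences

"do bridge where" (2 vs 1)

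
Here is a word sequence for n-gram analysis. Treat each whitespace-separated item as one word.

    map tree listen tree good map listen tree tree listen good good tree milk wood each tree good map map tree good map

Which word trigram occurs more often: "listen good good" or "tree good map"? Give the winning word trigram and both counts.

"tree good map" (3 vs 1)

"listen good good": 1 occurrence
"tree good map": 3 occurrences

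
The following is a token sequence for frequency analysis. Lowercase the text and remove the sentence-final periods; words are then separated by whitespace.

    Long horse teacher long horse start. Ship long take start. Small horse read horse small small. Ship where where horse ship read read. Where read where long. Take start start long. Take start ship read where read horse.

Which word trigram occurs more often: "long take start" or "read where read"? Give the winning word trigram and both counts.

"long take start": 3 occurrences
"read where read": 2 occurrences

"long take start" (3 vs 2)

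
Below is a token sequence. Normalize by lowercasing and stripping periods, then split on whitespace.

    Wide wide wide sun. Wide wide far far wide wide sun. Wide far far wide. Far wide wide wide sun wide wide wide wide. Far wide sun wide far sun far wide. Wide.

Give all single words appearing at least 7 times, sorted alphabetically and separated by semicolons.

far; wide

Unigram counts meeting the condition (at least 7 times):
  far: 8
  wide: 20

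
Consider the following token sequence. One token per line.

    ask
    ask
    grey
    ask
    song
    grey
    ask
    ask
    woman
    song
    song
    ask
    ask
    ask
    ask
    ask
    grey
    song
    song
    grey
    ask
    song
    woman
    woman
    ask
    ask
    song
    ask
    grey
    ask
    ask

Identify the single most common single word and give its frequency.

Unigram frequencies (highest first):
  ask: 16
  song: 7
  grey: 5
  woman: 3

"ask", 16 times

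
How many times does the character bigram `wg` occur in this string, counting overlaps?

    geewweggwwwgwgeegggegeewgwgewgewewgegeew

Sliding a length-2 window over the 40 characters (39 positions):
  position 11–12: wg
  position 13–14: wg
  position 24–25: wg
  position 26–27: wg
  position 29–30: wg
  position 34–35: wg

6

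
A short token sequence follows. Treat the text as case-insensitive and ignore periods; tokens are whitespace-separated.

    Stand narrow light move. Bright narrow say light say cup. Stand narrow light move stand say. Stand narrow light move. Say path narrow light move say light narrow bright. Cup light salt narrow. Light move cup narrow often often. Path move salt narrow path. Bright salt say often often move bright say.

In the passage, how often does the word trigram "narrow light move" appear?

Scanning the 50 overlapping trigram windows for "narrow light move":
  position 2–4: narrow light move
  position 12–14: narrow light move
  position 18–20: narrow light move
  position 23–25: narrow light move
  position 33–35: narrow light move

5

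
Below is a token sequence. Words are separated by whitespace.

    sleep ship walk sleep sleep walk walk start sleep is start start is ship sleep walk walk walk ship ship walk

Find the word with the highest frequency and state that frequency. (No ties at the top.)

"walk", 7 times

Unigram frequencies (highest first):
  walk: 7
  sleep: 5
  ship: 4
  start: 3
  is: 2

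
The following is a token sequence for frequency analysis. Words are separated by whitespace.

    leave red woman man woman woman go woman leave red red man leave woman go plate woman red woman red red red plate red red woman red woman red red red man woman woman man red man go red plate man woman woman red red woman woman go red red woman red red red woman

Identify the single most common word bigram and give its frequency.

Bigram frequencies (highest first):
  red red: 10
  red woman: 7
  woman red: 6
  woman woman: 4
  man woman: 3
  woman go: 3
  … (15 more, each ≤ 3)

"red red", 10 times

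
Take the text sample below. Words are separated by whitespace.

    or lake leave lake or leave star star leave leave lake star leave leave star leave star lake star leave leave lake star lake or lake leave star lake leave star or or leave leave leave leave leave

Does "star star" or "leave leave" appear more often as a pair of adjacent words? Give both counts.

"star star": 1 occurrence
"leave leave": 7 occurrences

"leave leave" (7 vs 1)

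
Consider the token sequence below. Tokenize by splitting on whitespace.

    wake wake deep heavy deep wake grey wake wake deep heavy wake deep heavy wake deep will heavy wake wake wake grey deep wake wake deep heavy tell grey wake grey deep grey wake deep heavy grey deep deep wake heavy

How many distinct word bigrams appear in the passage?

41 tokens → 40 bigram windows in total.
Repeated bigrams (each contributes count−1 duplicates):
  wake deep: 6
  deep heavy: 5
  wake wake: 5
  deep wake: 3
  grey deep: 3
  grey wake: 3
  heavy wake: 3
  wake grey: 3
23 duplicate windows → 40 − 23 = 17 distinct.

17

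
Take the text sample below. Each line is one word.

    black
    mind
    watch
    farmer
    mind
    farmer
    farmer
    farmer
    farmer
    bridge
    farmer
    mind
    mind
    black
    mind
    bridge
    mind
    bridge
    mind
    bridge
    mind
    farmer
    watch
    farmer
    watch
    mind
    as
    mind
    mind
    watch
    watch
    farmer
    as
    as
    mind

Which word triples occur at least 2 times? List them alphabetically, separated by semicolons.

bridge mind bridge; farmer farmer farmer; mind bridge mind

Trigram counts meeting the condition (at least 2 times):
  bridge mind bridge: 2
  farmer farmer farmer: 2
  mind bridge mind: 3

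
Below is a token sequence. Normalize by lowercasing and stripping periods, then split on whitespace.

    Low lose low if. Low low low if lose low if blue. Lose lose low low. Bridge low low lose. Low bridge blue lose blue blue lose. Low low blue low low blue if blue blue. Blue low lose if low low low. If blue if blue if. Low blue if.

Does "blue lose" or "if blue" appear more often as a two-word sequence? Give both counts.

"blue lose": 3 occurrences
"if blue": 4 occurrences

"if blue" (4 vs 3)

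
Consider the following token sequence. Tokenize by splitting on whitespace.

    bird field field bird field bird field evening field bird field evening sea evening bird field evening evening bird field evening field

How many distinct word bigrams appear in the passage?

22 tokens → 21 bigram windows in total.
Repeated bigrams (each contributes count−1 duplicates):
  bird field: 6
  field evening: 4
  field bird: 3
  evening bird: 2
  evening field: 2
12 duplicate windows → 21 − 12 = 9 distinct.

9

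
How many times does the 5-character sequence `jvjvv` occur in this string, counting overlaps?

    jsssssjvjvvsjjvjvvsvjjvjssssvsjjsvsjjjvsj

Sliding a length-5 window over the 41 characters (37 positions):
  position 7–11: jvjvv
  position 14–18: jvjvv

2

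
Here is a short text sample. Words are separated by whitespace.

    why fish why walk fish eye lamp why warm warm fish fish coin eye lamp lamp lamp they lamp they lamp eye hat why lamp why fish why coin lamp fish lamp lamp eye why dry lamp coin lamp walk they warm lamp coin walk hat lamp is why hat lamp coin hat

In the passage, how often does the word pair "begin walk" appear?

0

Scanning the 52 overlapping bigram windows for "begin walk":
  (none found)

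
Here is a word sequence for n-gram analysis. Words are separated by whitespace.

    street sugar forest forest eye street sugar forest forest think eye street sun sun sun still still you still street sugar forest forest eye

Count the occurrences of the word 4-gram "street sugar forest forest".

Scanning the 21 overlapping 4-gram windows for "street sugar forest forest":
  position 1–4: street sugar forest forest
  position 6–9: street sugar forest forest
  position 20–23: street sugar forest forest

3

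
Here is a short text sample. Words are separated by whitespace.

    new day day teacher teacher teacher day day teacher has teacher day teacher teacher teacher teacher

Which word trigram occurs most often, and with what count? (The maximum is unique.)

Trigram frequencies (highest first):
  teacher teacher teacher: 3
  day day teacher: 2
  day teacher teacher: 2
  new day day: 1
  teacher teacher day: 1
  teacher day day: 1
  … (4 more, each ≤ 1)

"teacher teacher teacher", 3 times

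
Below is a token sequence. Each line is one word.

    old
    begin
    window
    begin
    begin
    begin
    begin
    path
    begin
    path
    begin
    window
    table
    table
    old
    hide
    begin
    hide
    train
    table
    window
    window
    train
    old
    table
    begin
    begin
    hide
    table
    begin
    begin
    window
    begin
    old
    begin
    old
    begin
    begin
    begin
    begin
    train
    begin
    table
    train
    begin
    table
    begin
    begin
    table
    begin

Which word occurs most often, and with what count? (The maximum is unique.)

"begin", 23 times

Unigram frequencies (highest first):
  begin: 23
  table: 8
  old: 5
  window: 5
  train: 4
  hide: 3
  … (1 more, each ≤ 2)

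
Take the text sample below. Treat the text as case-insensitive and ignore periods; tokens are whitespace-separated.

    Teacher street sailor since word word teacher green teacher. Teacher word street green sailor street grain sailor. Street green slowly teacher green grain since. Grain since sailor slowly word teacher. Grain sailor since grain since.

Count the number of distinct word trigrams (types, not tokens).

32

35 tokens → 33 trigram windows in total.
Repeated trigrams (each contributes count−1 duplicates):
  since grain since: 2
1 duplicate windows → 33 − 1 = 32 distinct.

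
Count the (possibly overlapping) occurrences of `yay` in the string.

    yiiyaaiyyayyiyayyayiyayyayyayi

6

Sliding a length-3 window over the 30 characters (28 positions):
  position 9–11: yay
  position 14–16: yay
  position 17–19: yay
  position 21–23: yay
  position 24–26: yay
  position 27–29: yay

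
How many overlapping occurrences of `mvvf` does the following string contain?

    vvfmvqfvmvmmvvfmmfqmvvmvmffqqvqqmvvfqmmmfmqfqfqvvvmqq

Sliding a length-4 window over the 53 characters (50 positions):
  position 12–15: mvvf
  position 33–36: mvvf

2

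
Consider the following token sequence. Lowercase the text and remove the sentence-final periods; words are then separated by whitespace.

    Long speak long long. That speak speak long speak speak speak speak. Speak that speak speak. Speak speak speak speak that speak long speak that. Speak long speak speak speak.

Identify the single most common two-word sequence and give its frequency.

Bigram frequencies (highest first):
  speak speak: 12
  long speak: 4
  speak long: 4
  that speak: 4
  speak that: 3
  long long: 1
  … (1 more, each ≤ 1)

"speak speak", 12 times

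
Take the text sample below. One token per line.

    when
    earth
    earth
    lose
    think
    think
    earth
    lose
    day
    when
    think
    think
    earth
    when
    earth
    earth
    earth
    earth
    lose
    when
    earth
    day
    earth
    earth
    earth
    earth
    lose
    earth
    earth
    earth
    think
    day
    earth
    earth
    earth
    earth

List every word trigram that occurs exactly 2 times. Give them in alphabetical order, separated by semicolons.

Trigram counts meeting the condition (exactly 2 times):
  day earth earth: 2
  think think earth: 2
  when earth earth: 2

day earth earth; think think earth; when earth earth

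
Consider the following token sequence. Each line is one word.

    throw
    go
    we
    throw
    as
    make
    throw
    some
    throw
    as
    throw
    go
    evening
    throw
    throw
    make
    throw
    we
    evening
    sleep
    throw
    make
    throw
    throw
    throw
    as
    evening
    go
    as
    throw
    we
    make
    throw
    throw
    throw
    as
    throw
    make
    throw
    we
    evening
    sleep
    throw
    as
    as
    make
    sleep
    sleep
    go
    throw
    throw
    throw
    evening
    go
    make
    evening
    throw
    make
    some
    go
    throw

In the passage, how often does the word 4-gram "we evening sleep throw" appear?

Scanning the 58 overlapping 4-gram windows for "we evening sleep throw":
  position 18–21: we evening sleep throw
  position 40–43: we evening sleep throw

2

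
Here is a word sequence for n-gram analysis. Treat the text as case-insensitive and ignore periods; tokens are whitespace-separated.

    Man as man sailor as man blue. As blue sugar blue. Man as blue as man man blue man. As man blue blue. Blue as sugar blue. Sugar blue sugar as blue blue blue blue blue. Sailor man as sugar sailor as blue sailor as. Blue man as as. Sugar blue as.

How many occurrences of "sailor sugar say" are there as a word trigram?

0

Scanning the 50 overlapping trigram windows for "sailor sugar say":
  (none found)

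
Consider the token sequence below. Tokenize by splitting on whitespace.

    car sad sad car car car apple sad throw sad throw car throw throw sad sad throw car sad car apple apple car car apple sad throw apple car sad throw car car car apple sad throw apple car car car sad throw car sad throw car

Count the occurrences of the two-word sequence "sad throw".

Scanning the 46 overlapping bigram windows for "sad throw":
  position 8–9: sad throw
  position 10–11: sad throw
  position 16–17: sad throw
  position 26–27: sad throw
  position 30–31: sad throw
  position 36–37: sad throw
  position 42–43: sad throw
  position 45–46: sad throw

8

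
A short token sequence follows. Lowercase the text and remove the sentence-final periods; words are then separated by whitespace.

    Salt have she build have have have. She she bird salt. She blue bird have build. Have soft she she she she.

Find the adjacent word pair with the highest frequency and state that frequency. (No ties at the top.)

Bigram frequencies (highest first):
  she she: 4
  have she: 2
  build have: 2
  have have: 2
  salt have: 1
  she build: 1
  … (9 more, each ≤ 1)

"she she", 4 times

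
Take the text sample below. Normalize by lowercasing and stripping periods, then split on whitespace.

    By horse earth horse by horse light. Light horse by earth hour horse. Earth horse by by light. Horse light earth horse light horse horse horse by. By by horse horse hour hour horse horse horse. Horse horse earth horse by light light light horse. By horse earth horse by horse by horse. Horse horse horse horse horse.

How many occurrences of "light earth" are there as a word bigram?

Scanning the 57 overlapping bigram windows for "light earth":
  position 20–21: light earth

1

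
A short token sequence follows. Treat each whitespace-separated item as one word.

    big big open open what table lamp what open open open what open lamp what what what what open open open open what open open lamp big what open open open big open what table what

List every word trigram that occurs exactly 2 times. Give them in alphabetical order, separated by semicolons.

Trigram counts meeting the condition (exactly 2 times):
  open what open: 2
  open what table: 2
  what what what: 2

open what open; open what table; what what what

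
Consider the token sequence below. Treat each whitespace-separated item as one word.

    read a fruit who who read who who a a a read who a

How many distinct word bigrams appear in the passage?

9

14 tokens → 13 bigram windows in total.
Repeated bigrams (each contributes count−1 duplicates):
  a a: 2
  read who: 2
  who a: 2
  who who: 2
4 duplicate windows → 13 − 4 = 9 distinct.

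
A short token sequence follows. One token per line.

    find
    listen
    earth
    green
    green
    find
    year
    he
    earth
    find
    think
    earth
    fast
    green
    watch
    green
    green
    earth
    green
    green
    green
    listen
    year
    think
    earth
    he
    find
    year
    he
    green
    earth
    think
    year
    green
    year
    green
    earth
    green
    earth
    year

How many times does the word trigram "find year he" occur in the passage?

2

Scanning the 38 overlapping trigram windows for "find year he":
  position 6–8: find year he
  position 27–29: find year he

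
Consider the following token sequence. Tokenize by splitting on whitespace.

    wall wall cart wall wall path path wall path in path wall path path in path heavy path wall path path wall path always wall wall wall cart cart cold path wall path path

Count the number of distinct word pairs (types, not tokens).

34 tokens → 33 bigram windows in total.
Repeated bigrams (each contributes count−1 duplicates):
  wall path: 6
  path wall: 5
  path path: 4
  wall wall: 4
  in path: 2
  path in: 2
  wall cart: 2
18 duplicate windows → 33 − 18 = 15 distinct.

15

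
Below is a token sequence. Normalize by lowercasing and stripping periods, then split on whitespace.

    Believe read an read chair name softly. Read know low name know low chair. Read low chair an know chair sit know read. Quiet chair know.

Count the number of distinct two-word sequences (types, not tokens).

26 tokens → 25 bigram windows in total.
Repeated bigrams (each contributes count−1 duplicates):
  know low: 2
  low chair: 2
2 duplicate windows → 25 − 2 = 23 distinct.

23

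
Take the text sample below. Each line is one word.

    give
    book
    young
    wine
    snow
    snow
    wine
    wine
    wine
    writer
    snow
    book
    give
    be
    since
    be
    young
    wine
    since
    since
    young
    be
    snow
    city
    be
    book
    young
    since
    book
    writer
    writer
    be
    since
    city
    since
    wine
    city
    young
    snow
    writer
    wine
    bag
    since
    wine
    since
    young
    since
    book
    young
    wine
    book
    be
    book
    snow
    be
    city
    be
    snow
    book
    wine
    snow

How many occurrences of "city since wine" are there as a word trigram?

1

Scanning the 59 overlapping trigram windows for "city since wine":
  position 34–36: city since wine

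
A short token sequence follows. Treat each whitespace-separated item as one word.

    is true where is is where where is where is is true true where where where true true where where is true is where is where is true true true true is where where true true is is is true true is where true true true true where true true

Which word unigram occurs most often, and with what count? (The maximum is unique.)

Unigram frequencies (highest first):
  true: 20
  is: 15
  where: 15

"true", 20 times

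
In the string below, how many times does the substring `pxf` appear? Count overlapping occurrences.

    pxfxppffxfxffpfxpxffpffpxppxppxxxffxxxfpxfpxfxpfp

Sliding a length-3 window over the 49 characters (47 positions):
  position 1–3: pxf
  position 17–19: pxf
  position 40–42: pxf
  position 43–45: pxf

4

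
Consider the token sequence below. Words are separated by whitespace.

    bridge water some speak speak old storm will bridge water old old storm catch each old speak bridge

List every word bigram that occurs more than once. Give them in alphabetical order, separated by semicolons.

Bigram counts meeting the condition (more than once):
  bridge water: 2
  old storm: 2

bridge water; old storm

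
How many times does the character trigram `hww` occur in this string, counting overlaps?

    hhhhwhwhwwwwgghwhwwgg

2

Sliding a length-3 window over the 21 characters (19 positions):
  position 8–10: hww
  position 17–19: hww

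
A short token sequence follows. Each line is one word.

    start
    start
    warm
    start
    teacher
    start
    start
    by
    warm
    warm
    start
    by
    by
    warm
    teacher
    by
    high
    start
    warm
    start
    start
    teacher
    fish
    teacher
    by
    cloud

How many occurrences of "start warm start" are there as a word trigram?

Scanning the 24 overlapping trigram windows for "start warm start":
  position 2–4: start warm start
  position 18–20: start warm start

2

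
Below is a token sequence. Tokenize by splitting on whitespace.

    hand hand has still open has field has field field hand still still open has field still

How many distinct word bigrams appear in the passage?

17 tokens → 16 bigram windows in total.
Repeated bigrams (each contributes count−1 duplicates):
  has field: 3
  open has: 2
  still open: 2
4 duplicate windows → 16 − 4 = 12 distinct.

12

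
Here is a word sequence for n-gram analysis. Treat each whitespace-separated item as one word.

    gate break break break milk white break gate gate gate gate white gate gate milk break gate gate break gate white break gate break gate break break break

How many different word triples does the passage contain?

28 tokens → 26 trigram windows in total.
Repeated trigrams (each contributes count−1 duplicates):
  break break break: 2
  break gate break: 2
  break gate gate: 2
  gate break break: 2
  gate break gate: 2
  gate gate gate: 2
  white break gate: 2
7 duplicate windows → 26 − 7 = 19 distinct.

19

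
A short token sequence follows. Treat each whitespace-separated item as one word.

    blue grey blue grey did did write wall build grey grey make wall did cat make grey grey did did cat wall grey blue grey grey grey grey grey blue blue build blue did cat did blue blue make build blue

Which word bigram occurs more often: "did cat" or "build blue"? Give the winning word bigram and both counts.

"did cat" (3 vs 2)

"did cat": 3 occurrences
"build blue": 2 occurrences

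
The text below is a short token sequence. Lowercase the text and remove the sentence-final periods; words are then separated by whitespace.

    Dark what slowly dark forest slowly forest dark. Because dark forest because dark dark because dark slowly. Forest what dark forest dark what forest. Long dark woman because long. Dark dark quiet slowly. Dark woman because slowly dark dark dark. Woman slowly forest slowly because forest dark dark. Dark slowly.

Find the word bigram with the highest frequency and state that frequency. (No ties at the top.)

Bigram frequencies (highest first):
  dark dark: 6
  slowly dark: 3
  dark forest: 3
  slowly forest: 3
  forest dark: 3
  because dark: 3
  … (20 more, each ≤ 3)

"dark dark", 6 times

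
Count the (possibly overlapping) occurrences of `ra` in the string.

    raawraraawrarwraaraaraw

7

Sliding a length-2 window over the 23 characters (22 positions):
  position 1–2: ra
  position 5–6: ra
  position 7–8: ra
  position 11–12: ra
  position 15–16: ra
  position 18–19: ra
  position 21–22: ra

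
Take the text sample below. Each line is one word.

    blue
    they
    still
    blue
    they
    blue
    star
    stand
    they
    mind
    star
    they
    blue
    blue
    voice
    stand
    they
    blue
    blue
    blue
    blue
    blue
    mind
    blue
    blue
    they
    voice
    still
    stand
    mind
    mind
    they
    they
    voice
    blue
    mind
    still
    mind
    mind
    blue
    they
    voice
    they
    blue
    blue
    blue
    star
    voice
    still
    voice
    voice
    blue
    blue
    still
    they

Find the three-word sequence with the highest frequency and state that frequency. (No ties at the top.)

"blue blue blue", 4 times

Trigram frequencies (highest first):
  blue blue blue: 4
  they blue blue: 3
  blue they voice: 2
  blue they still: 1
  they still blue: 1
  still blue they: 1
  … (41 more, each ≤ 1)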